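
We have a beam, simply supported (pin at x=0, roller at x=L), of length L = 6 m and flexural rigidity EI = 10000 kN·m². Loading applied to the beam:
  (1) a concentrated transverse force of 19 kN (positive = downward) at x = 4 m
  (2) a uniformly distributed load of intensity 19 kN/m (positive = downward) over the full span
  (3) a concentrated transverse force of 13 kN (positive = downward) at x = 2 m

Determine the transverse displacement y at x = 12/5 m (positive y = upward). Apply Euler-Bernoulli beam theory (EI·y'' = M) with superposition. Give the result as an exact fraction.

y(12/5) = -49373/1171875 m

Load 1 — point force P=19 kN at a=4 m (b=L-a=2):
  y_1 = -Pbx(L²-b²-x²)/(6LEI)  [x≤a] = -19·2·(12/5)·(6²-2²-(12/5)²)/(6·6·10000) = -1558/234375 m
Load 2 — uniform load w=19 kN/m over full span:
  y_2 = -wx(L³-2Lx²+x³)/(24EI) = -19·(12/5)·(6³-2·6·(12/5)²+(12/5)³)/(24·10000) = -47709/1562500 m
Load 3 — point force P=13 kN at a=2 m (b=L-a=4):
  y_3 = -Pa(L-x)(2Lx-a²-x²)/(6LEI)  [x>a] = -13·2·(6-(12/5))·(2·6·(12/5)-2²-(12/5)²)/(6·6·10000) = -1547/312500 m
Superposition: y = Σ y_i = -49373/1171875 m ≈ -0.042132 m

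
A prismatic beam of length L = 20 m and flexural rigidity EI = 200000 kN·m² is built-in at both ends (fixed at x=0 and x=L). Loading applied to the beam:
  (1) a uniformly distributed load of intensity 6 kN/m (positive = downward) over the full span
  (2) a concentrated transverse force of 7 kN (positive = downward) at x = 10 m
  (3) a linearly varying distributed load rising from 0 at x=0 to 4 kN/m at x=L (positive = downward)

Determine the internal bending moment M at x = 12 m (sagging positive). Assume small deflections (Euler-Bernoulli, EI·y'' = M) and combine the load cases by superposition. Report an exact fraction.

Load 1 — uniform load w=6 kN/m over full span:
  M_1 = wLx/2 - wL²/12 - wx²/2 = 6·20·12/2 - 6·20²/12 - 6·12²/2 = 88 kN·m
Load 2 — point force P=7 kN at a=10 m (b=L-a=10):
  M_2 = Pa²(a+3b)(L-x)/L³ - Pa²b/L²  [x>a] = 7·10²·(10+3·10)·(20-12)/20³ - 7·10²·10/20² = 21/2 kN·m
Load 3 — triangular load w₀=4 kN/m (0→w₀ over full span):
  M_3 = 3w₀Lx/20 - w₀L²/30 - w₀x³/(6L) = 3·4·20·12/20 - 4·20²/30 - 4·12³/(6·20) = 496/15 kN·m
Superposition: M = Σ M_i = 3947/30 kN·m ≈ 131.566667 kN·m

M(12) = 3947/30 kN·m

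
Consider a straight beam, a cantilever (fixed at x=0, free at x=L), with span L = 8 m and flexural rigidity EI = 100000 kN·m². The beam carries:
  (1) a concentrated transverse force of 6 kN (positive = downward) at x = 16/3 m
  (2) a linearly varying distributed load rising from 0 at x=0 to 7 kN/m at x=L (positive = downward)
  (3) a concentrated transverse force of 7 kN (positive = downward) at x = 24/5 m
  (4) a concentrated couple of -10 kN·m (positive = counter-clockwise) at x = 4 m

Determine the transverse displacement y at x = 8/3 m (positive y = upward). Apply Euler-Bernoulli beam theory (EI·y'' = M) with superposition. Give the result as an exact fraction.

y(8/3) = -3058/455625 m

Load 1 — point force P=6 kN at a=16/3 m (b=L-a=8/3):
  y_1 = -Px²(3a-x)/(6EI)  [x≤a] = -6·(8/3)²·(3·(16/3)-(8/3))/(6·100000) = -16/16875 m
Load 2 — triangular load w₀=7 kN/m (0→w₀ over full span):
  y_2 = (w₀Lx³/12-w₀L²x²/6-w₀x⁵/(120L))/EI = (7·8·(8/3)³/12-7·8²·(8/3)²/6-7·(8/3)⁵/(120·8))/100000 = -50512/11390625 m
Load 3 — point force P=7 kN at a=24/5 m (b=L-a=16/5):
  y_3 = -Px²(3a-x)/(6EI)  [x≤a] = -7·(8/3)²·(3·(24/5)-(8/3))/(6·100000) = -1232/1265625 m
Load 4 — applied couple M₀=-10 kN·m at a=4 m (b=L-a=4):
  y_4 = M₀x²/(2EI)  [x≤a] = (-10)·(8/3)²/(2·100000) = -2/5625 m
Superposition: y = Σ y_i = -3058/455625 m ≈ -0.006712 m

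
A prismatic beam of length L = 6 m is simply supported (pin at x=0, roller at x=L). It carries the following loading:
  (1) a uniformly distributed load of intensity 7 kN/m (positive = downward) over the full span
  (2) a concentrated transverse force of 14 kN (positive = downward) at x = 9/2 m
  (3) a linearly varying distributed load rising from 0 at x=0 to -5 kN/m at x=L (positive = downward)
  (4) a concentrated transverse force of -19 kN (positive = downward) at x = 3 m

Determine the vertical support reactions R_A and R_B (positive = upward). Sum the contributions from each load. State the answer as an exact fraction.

R_A = 10 kN, R_B = 12 kN

Load 1 — uniform load w=7 kN/m over full span:
  R_A = wL/2 = 7·6/2 = 21 kN
  R_B = wL/2 = 7·6/2 = 21 kN
Load 2 — point force P=14 kN at a=9/2 m (b=L-a=3/2):
  R_A = Pb/L = 14·(3/2)/6 = 7/2 kN
  R_B = Pa/L = 14·(9/2)/6 = 21/2 kN
Load 3 — triangular load w₀=-5 kN/m (0→w₀ over full span):
  R_A = w₀L/6 = (-5)·6/6 = -5 kN
  R_B = w₀L/3 = (-5)·6/3 = -10 kN
Load 4 — point force P=-19 kN at a=3 m (b=L-a=3):
  R_A = Pb/L = (-19)·3/6 = -19/2 kN
  R_B = Pa/L = (-19)·3/6 = -19/2 kN
Superposition: R_A = 10 kN, R_B = 12 kN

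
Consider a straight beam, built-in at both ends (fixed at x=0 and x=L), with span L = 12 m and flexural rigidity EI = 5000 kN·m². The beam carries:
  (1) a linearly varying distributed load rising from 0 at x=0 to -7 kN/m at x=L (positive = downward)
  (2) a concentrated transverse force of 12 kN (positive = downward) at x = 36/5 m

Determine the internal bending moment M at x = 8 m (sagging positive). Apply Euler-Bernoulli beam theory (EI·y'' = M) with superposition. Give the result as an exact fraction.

Load 1 — triangular load w₀=-7 kN/m (0→w₀ over full span):
  M_1 = 3w₀Lx/20 - w₀L²/30 - w₀x³/(6L) = 3·(-7)·12·8/20 - (-7)·12²/30 - (-7)·8³/(6·12) = -784/45 kN·m
Load 2 — point force P=12 kN at a=36/5 m (b=L-a=24/5):
  M_2 = Pa²(a+3b)(L-x)/L³ - Pa²b/L²  [x>a] = 12·(36/5)²·((36/5)+3·(24/5))·(12-8)/12³ - 12·(36/5)²·(24/5)/12² = 1296/125 kN·m
Superposition: M = Σ M_i = -7936/1125 kN·m ≈ -7.054222 kN·m

M(8) = -7936/1125 kN·m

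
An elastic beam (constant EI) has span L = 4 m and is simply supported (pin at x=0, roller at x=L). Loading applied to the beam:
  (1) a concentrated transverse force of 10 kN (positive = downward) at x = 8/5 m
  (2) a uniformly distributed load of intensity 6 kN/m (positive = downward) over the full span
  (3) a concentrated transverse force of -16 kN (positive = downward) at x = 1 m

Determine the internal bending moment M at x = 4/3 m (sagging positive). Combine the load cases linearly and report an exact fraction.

M(4/3) = 8 kN·m

Load 1 — point force P=10 kN at a=8/5 m (b=L-a=12/5):
  M_1 = Pbx/L  [x≤a] = 10·(12/5)·(4/3)/4 = 8 kN·m
Load 2 — uniform load w=6 kN/m over full span:
  M_2 = wx(L-x)/2 = 6·(4/3)·(4-(4/3))/2 = 32/3 kN·m
Load 3 — point force P=-16 kN at a=1 m (b=L-a=3):
  M_3 = Pa(L-x)/L  [x>a] = (-16)·1·(4-(4/3))/4 = -32/3 kN·m
Superposition: M = Σ M_i = 8 kN·m ≈ 8.000000 kN·m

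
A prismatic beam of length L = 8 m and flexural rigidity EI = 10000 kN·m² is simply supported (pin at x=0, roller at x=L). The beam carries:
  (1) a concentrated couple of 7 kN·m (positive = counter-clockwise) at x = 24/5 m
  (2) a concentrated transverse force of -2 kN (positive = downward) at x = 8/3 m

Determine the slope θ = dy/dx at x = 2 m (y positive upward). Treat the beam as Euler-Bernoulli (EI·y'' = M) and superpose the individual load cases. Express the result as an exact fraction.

Load 1 — applied couple M₀=7 kN·m at a=24/5 m (b=L-a=16/5):
  θ_1 = (M₀x²/(2L)+C₁)/EI  [x≤a] with C₁=M₀(3b²-L²)/(6L)=-364/75 = (7·2²/(2·8)+(-364/75))/10000 = -931/3000000 rad
Load 2 — point force P=-2 kN at a=8/3 m (b=L-a=16/3):
  θ_2 = -Pb(L²-b²-3x²)/(6LEI)  [x≤a] = -(-2)·(16/3)·(8²-(16/3)²-3·2²)/(6·8·10000) = 53/101250 rad
Superposition: θ = Σ θ_i = 17263/81000000 rad ≈ 0.000213 rad

θ(2) = 17263/81000000 rad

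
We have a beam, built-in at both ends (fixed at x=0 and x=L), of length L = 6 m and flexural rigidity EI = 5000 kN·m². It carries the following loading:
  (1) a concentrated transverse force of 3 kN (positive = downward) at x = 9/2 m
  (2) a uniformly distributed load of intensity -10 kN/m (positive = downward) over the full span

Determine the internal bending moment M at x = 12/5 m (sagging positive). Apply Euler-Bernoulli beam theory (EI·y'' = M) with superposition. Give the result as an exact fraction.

M(12/5) = -2067/160 kN·m

Load 1 — point force P=3 kN at a=9/2 m (b=L-a=3/2):
  M_1 = Pb²(3a+b)x/L³ - Pab²/L²  [x≤a] = 3·(3/2)²·(3·(9/2)+(3/2))·(12/5)/6³ - 3·(9/2)·(3/2)²/6² = 9/32 kN·m
Load 2 — uniform load w=-10 kN/m over full span:
  M_2 = wLx/2 - wL²/12 - wx²/2 = (-10)·6·(12/5)/2 - (-10)·6²/12 - (-10)·(12/5)²/2 = -66/5 kN·m
Superposition: M = Σ M_i = -2067/160 kN·m ≈ -12.918750 kN·m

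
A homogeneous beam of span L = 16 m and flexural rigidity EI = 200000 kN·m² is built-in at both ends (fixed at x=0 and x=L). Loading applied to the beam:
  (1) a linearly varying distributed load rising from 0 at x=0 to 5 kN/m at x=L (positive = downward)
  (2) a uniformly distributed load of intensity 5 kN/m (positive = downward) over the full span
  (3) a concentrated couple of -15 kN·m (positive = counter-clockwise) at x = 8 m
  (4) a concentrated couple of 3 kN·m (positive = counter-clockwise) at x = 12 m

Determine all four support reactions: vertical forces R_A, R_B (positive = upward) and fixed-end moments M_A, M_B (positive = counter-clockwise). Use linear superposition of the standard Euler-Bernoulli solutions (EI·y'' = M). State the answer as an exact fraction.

R_A = 6503/128 kN, M_A = 7033/48 kN·m, R_B = 8857/128 kN, M_B = -8399/48 kN·m

Load 1 — triangular load w₀=5 kN/m (0→w₀ over full span):
  R_A = 3w₀L/20 = 3·5·16/20 = 12 kN
  M_A = w₀L²/30 = 5·16²/30 = 128/3 kN·m
  R_B = 7w₀L/20 = 7·5·16/20 = 28 kN
  M_B = -w₀L²/20 = -5·16²/20 = -64 kN·m
Load 2 — uniform load w=5 kN/m over full span:
  R_A = wL/2 = 5·16/2 = 40 kN
  M_A = wL²/12 = 5·16²/12 = 320/3 kN·m
  R_B = wL/2 = 5·16/2 = 40 kN
  M_B = -wL²/12 = -5·16²/12 = -320/3 kN·m
Load 3 — applied couple M₀=-15 kN·m at a=8 m (b=L-a=8):
  R_A = 6M₀ab/L³ = 6·(-15)·8·8/16³ = -45/32 kN
  M_A = M₀b(2a-b)/L² = (-15)·8·(2·8-8)/16² = -15/4 kN·m
  R_B = -6M₀ab/L³ = -6·(-15)·8·8/16³ = 45/32 kN
  M_B = M₀a(2b-a)/L² = (-15)·8·(2·8-8)/16² = -15/4 kN·m
Load 4 — applied couple M₀=3 kN·m at a=12 m (b=L-a=4):
  R_A = 6M₀ab/L³ = 6·3·12·4/16³ = 27/128 kN
  M_A = M₀b(2a-b)/L² = 3·4·(2·12-4)/16² = 15/16 kN·m
  R_B = -6M₀ab/L³ = -6·3·12·4/16³ = -27/128 kN
  M_B = M₀a(2b-a)/L² = 3·12·(2·4-12)/16² = -9/16 kN·m
Superposition: R_A = 6503/128 kN, M_A = 7033/48 kN·m, R_B = 8857/128 kN, M_B = -8399/48 kN·m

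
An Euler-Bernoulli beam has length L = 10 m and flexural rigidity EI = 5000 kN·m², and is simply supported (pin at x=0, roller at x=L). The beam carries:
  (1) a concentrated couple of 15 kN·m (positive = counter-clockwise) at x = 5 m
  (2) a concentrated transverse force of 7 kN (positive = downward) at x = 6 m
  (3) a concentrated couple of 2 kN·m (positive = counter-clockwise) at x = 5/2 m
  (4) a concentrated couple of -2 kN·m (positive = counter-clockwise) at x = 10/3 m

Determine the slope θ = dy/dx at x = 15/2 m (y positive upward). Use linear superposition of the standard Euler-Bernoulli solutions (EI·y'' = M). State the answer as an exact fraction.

Load 1 — applied couple M₀=15 kN·m at a=5 m (b=L-a=5):
  θ_1 = (M₀x²/(2L)-M₀(x-a)+C₁)/EI  [x>a] with C₁=M₀(3b²-L²)/(6L)=-25/4 = (15·(15/2)²/(2·10)-15·((15/2)-5)+(-25/4))/5000 = -1/3200 rad
Load 2 — point force P=7 kN at a=6 m (b=L-a=4):
  θ_2 = -Pa(2L²-6Lx+3x²+a²)/(6LEI)  [x>a] = -7·6·(2·10²-6·10·(15/2)+3·(15/2)²+6²)/(6·10·5000) = 1267/200000 rad
Load 3 — applied couple M₀=2 kN·m at a=5/2 m (b=L-a=15/2):
  θ_3 = (M₀x²/(2L)-M₀(x-a)+C₁)/EI  [x>a] with C₁=M₀(3b²-L²)/(6L)=55/24 = (2·(15/2)²/(2·10)-2·((15/2)-(5/2))+(55/24))/5000 = -1/2400 rad
Load 4 — applied couple M₀=-2 kN·m at a=10/3 m (b=L-a=20/3):
  θ_4 = (M₀x²/(2L)-M₀(x-a)+C₁)/EI  [x>a] with C₁=M₀(3b²-L²)/(6L)=-10/9 = ((-2)·(15/2)²/(2·10)-(-2)·((15/2)-(10/3))+(-10/9))/5000 = 23/72000 rad
Superposition: θ = Σ θ_i = 21331/3600000 rad ≈ 0.005925 rad

θ(15/2) = 21331/3600000 rad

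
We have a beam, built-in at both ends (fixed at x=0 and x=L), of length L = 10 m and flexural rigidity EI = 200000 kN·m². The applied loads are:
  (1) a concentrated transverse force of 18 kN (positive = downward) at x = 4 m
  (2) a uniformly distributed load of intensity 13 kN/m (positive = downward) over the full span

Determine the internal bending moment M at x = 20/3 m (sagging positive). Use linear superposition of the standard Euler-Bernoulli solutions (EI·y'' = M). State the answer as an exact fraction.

Load 1 — point force P=18 kN at a=4 m (b=L-a=6):
  M_1 = Pa²(a+3b)(L-x)/L³ - Pa²b/L²  [x>a] = 18·4²·(4+3·6)·(10-(20/3))/10³ - 18·4²·6/10² = 96/25 kN·m
Load 2 — uniform load w=13 kN/m over full span:
  M_2 = wLx/2 - wL²/12 - wx²/2 = 13·10·(20/3)/2 - 13·10²/12 - 13·(20/3)²/2 = 325/9 kN·m
Superposition: M = Σ M_i = 8989/225 kN·m ≈ 39.951111 kN·m

M(20/3) = 8989/225 kN·m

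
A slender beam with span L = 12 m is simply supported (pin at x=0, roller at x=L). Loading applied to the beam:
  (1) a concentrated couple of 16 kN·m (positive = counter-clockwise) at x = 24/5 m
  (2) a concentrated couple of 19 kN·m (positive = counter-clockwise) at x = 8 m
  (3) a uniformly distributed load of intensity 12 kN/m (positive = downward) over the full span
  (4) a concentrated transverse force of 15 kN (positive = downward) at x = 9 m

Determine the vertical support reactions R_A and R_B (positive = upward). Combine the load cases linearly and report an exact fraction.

Load 1 — applied couple M₀=16 kN·m at a=24/5 m (b=L-a=36/5):
  R_A = M₀/L = 16/12 = 4/3 kN
  R_B = -M₀/L = -16/12 = -4/3 kN
Load 2 — applied couple M₀=19 kN·m at a=8 m (b=L-a=4):
  R_A = M₀/L = 19/12 kN
  R_B = -M₀/L = -19/12 kN
Load 3 — uniform load w=12 kN/m over full span:
  R_A = wL/2 = 12·12/2 = 72 kN
  R_B = wL/2 = 12·12/2 = 72 kN
Load 4 — point force P=15 kN at a=9 m (b=L-a=3):
  R_A = Pb/L = 15·3/12 = 15/4 kN
  R_B = Pa/L = 15·9/12 = 45/4 kN
Superposition: R_A = 236/3 kN, R_B = 241/3 kN

R_A = 236/3 kN, R_B = 241/3 kN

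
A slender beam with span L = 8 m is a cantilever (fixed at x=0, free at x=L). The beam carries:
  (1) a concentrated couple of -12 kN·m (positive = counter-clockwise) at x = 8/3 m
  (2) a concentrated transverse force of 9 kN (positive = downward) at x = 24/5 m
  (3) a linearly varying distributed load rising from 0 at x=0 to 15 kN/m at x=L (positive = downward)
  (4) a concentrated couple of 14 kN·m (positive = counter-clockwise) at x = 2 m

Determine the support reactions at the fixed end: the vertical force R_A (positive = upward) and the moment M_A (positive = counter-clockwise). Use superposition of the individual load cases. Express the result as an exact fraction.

Load 1 — applied couple M₀=-12 kN·m at a=8/3 m (b=L-a=16/3):
  R_A = 0 kN
  M_A = -M₀ = -(-12) = 12 kN·m
Load 2 — point force P=9 kN at a=24/5 m (b=L-a=16/5):
  R_A = P = 9 kN
  M_A = Pa = 9·(24/5) = 216/5 kN·m
Load 3 — triangular load w₀=15 kN/m (0→w₀ over full span):
  R_A = w₀L/2 = 15·8/2 = 60 kN
  M_A = w₀L²/3 = 15·8²/3 = 320 kN·m
Load 4 — applied couple M₀=14 kN·m at a=2 m (b=L-a=6):
  R_A = 0 kN
  M_A = -M₀ = -14 kN·m
Superposition: R_A = 69 kN, M_A = 1806/5 kN·m

R_A = 69 kN, M_A = 1806/5 kN·m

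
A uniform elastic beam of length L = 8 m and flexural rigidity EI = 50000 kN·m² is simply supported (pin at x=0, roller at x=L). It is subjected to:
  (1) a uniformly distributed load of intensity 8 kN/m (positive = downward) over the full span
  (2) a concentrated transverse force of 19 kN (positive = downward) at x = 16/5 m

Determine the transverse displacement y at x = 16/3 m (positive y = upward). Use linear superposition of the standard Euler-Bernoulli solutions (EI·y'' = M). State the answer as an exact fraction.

y(16/3) = -1003136/94921875 m

Load 1 — uniform load w=8 kN/m over full span:
  y_1 = -wx(L³-2Lx²+x³)/(24EI) = -8·(16/3)·(8³-2·8·(16/3)²+(16/3)³)/(24·50000) = -5632/759375 m
Load 2 — point force P=19 kN at a=16/5 m (b=L-a=24/5):
  y_2 = -Pa(L-x)(2Lx-a²-x²)/(6LEI)  [x>a] = -19·(16/5)·(8-(16/3))·(2·8·(16/3)-(16/5)²-(16/3)²)/(6·8·50000) = -99712/31640625 m
Superposition: y = Σ y_i = -1003136/94921875 m ≈ -0.010568 m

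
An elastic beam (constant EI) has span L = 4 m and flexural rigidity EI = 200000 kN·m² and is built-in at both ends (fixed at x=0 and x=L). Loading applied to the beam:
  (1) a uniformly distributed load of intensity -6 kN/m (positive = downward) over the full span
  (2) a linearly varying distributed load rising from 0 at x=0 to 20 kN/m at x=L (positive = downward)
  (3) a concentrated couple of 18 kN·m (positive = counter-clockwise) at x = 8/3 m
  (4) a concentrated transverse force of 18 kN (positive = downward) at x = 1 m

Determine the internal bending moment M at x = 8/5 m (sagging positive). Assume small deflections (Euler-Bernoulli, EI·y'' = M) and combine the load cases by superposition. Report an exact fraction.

M(8/5) = 343/40 kN·m

Load 1 — uniform load w=-6 kN/m over full span:
  M_1 = wLx/2 - wL²/12 - wx²/2 = (-6)·4·(8/5)/2 - (-6)·4²/12 - (-6)·(8/5)²/2 = -88/25 kN·m
Load 2 — triangular load w₀=20 kN/m (0→w₀ over full span):
  M_2 = 3w₀Lx/20 - w₀L²/30 - w₀x³/(6L) = 3·20·4·(8/5)/20 - 20·4²/30 - 20·(8/5)³/(6·4) = 128/25 kN·m
Load 3 — applied couple M₀=18 kN·m at a=8/3 m (b=L-a=4/3):
  M_3 = R_Ax - M_A  [x≤a] with R_A=6, M_A=6 = 6·(8/5) - 6 = 18/5 kN·m
Load 4 — point force P=18 kN at a=1 m (b=L-a=3):
  M_4 = Pa²(a+3b)(L-x)/L³ - Pa²b/L²  [x>a] = 18·1²·(1+3·3)·(4-(8/5))/4³ - 18·1²·3/4² = 27/8 kN·m
Superposition: M = Σ M_i = 343/40 kN·m ≈ 8.575000 kN·m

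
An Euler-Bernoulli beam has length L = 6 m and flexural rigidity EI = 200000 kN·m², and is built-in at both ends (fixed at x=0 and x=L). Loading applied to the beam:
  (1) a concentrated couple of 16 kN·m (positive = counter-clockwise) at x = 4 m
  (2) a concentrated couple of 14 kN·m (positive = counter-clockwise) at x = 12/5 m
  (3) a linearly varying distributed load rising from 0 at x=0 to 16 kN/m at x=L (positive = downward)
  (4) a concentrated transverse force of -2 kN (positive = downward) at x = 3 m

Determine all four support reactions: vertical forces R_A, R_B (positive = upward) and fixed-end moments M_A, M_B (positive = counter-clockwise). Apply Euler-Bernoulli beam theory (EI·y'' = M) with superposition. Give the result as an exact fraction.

Load 1 — applied couple M₀=16 kN·m at a=4 m (b=L-a=2):
  R_A = 6M₀ab/L³ = 6·16·4·2/6³ = 32/9 kN
  M_A = M₀b(2a-b)/L² = 16·2·(2·4-2)/6² = 16/3 kN·m
  R_B = -6M₀ab/L³ = -6·16·4·2/6³ = -32/9 kN
  M_B = M₀a(2b-a)/L² = 16·4·(2·2-4)/6² = 0 kN·m
Load 2 — applied couple M₀=14 kN·m at a=12/5 m (b=L-a=18/5):
  R_A = 6M₀ab/L³ = 6·14·(12/5)·(18/5)/6³ = 84/25 kN
  M_A = M₀b(2a-b)/L² = 14·(18/5)·(2·(12/5)-(18/5))/6² = 42/25 kN·m
  R_B = -6M₀ab/L³ = -6·14·(12/5)·(18/5)/6³ = -84/25 kN
  M_B = M₀a(2b-a)/L² = 14·(12/5)·(2·(18/5)-(12/5))/6² = 112/25 kN·m
Load 3 — triangular load w₀=16 kN/m (0→w₀ over full span):
  R_A = 3w₀L/20 = 3·16·6/20 = 72/5 kN
  M_A = w₀L²/30 = 16·6²/30 = 96/5 kN·m
  R_B = 7w₀L/20 = 7·16·6/20 = 168/5 kN
  M_B = -w₀L²/20 = -16·6²/20 = -144/5 kN·m
Load 4 — point force P=-2 kN at a=3 m (b=L-a=3):
  R_A = Pb²(3a+b)/L³ = (-2)·3²·(3·3+3)/6³ = -1 kN
  M_A = Pab²/L² = (-2)·3·3²/6² = -3/2 kN·m
  R_B = Pa²(a+3b)/L³ = (-2)·3²·(3+3·3)/6³ = -1 kN
  M_B = -Pa²b/L² = -(-2)·3²·3/6² = 3/2 kN·m
Superposition: R_A = 4571/225 kN, M_A = 3707/150 kN·m, R_B = 5779/225 kN, M_B = -1141/50 kN·m

R_A = 4571/225 kN, M_A = 3707/150 kN·m, R_B = 5779/225 kN, M_B = -1141/50 kN·m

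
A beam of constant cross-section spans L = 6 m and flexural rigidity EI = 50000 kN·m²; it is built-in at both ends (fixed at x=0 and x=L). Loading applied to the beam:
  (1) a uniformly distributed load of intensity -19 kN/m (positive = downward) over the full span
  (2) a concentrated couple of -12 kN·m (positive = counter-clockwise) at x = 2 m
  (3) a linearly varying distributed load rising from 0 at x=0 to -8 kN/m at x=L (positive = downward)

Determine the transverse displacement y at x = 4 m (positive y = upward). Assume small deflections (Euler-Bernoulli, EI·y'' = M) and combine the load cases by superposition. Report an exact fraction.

y(4) = 18/15625 m

Load 1 — uniform load w=-19 kN/m over full span:
  y_1 = -wx²(L-x)²/(24EI) = -(-19)·4²·(6-4)²/(24·50000) = 19/18750 m
Load 2 — applied couple M₀=-12 kN·m at a=2 m (b=L-a=4):
  y_2 = (R_Ax³/6 - M_Ax²/2 - M₀(x-a)²/2)/EI  [x>a] with R_A=-8/3, M_A=0 = ((-8/3)·4³/6 - 0·4²/2 - (-12)·(4-2)²/2)/50000 = -1/11250 m
Load 3 — triangular load w₀=-8 kN/m (0→w₀ over full span):
  y_3 = -w₀x²(L-x)²(x+2L)/(120LEI) = -(-8)·4²·(6-4)²·(4+2·6)/(120·6·50000) = 32/140625 m
Superposition: y = Σ y_i = 18/15625 m ≈ 0.001152 m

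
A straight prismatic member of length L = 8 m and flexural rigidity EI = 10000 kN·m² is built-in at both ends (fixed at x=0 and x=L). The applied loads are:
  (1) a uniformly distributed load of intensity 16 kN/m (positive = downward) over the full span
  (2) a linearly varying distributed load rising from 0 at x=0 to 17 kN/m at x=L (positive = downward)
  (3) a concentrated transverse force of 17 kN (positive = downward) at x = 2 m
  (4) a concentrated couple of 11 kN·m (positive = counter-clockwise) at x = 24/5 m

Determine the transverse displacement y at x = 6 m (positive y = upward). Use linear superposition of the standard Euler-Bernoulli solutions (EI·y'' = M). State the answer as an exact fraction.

Load 1 — uniform load w=16 kN/m over full span:
  y_1 = -wx²(L-x)²/(24EI) = -16·6²·(8-6)²/(24·10000) = -6/625 m
Load 2 — triangular load w₀=17 kN/m (0→w₀ over full span):
  y_2 = -w₀x²(L-x)²(x+2L)/(120LEI) = -17·6²·(8-6)²·(6+2·8)/(120·8·10000) = -561/100000 m
Load 3 — point force P=17 kN at a=2 m (b=L-a=6):
  y_3 = -Pa²(L-x)²(3bL-(3b+a)(L-x))/(6L³EI)  [x>a] = -17·2²·(8-6)²·(3·6·8-(3·6+2)·(8-6))/(6·8³·10000) = -221/240000 m
Load 4 — applied couple M₀=11 kN·m at a=24/5 m (b=L-a=16/5):
  y_4 = (R_Ax³/6 - M_Ax²/2 - M₀(x-a)²/2)/EI  [x>a] with R_A=99/50, M_A=88/25 = ((99/50)·6³/6 - (88/25)·6²/2 - 11·(6-(24/5))²/2)/10000 = 0 m
Superposition: y = Σ y_i = -19357/1200000 m ≈ -0.016131 m

y(6) = -19357/1200000 m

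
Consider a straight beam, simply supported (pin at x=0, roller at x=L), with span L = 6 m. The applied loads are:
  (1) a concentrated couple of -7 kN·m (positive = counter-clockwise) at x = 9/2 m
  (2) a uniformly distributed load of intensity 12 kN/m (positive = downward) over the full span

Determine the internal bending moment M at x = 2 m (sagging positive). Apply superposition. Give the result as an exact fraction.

M(2) = 137/3 kN·m

Load 1 — applied couple M₀=-7 kN·m at a=9/2 m (b=L-a=3/2):
  M_1 = M₀x/L  [x≤a] = (-7)·2/6 = -7/3 kN·m
Load 2 — uniform load w=12 kN/m over full span:
  M_2 = wx(L-x)/2 = 12·2·(6-2)/2 = 48 kN·m
Superposition: M = Σ M_i = 137/3 kN·m ≈ 45.666667 kN·m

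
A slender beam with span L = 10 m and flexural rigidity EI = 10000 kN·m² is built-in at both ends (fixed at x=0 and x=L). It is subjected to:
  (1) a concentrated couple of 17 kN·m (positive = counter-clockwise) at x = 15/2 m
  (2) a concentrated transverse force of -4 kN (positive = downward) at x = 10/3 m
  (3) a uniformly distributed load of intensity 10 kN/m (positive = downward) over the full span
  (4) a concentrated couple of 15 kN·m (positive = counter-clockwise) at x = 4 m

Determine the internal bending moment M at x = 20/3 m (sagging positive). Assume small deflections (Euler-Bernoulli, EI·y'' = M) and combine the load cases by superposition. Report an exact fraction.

Load 1 — applied couple M₀=17 kN·m at a=15/2 m (b=L-a=5/2):
  M_1 = R_Ax - M_A  [x≤a] with R_A=153/80, M_A=85/16 = (153/80)·(20/3) - (85/16) = 119/16 kN·m
Load 2 — point force P=-4 kN at a=10/3 m (b=L-a=20/3):
  M_2 = Pa²(a+3b)(L-x)/L³ - Pa²b/L²  [x>a] = (-4)·(10/3)²·((10/3)+3·(20/3))·(10-(20/3))/10³ - (-4)·(10/3)²·(20/3)/10² = -40/81 kN·m
Load 3 — uniform load w=10 kN/m over full span:
  M_3 = wLx/2 - wL²/12 - wx²/2 = 10·10·(20/3)/2 - 10·10²/12 - 10·(20/3)²/2 = 250/9 kN·m
Load 4 — applied couple M₀=15 kN·m at a=4 m (b=L-a=6):
  M_4 = R_Ax - M_A - M₀  [x>a] with R_A=54/25, M_A=9/5 = (54/25)·(20/3) - (9/5) - 15 = -12/5 kN·m
Superposition: M = Σ M_i = 209443/6480 kN·m ≈ 32.321451 kN·m

M(20/3) = 209443/6480 kN·m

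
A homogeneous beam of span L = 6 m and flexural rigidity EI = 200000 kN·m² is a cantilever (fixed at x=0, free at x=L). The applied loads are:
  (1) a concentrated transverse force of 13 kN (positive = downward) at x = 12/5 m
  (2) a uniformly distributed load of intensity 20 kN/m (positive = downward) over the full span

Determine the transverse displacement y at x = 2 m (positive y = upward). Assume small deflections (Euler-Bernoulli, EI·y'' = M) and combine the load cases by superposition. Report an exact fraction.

y(2) = -773/250000 m

Load 1 — point force P=13 kN at a=12/5 m (b=L-a=18/5):
  y_1 = -Px²(3a-x)/(6EI)  [x≤a] = -13·2²·(3·(12/5)-2)/(6·200000) = -169/750000 m
Load 2 — uniform load w=20 kN/m over full span:
  y_2 = -wx²(x²-4Lx+6L²)/(24EI) = -20·2²·(2²-4·6·2+6·6²)/(24·200000) = -43/15000 m
Superposition: y = Σ y_i = -773/250000 m ≈ -0.003092 m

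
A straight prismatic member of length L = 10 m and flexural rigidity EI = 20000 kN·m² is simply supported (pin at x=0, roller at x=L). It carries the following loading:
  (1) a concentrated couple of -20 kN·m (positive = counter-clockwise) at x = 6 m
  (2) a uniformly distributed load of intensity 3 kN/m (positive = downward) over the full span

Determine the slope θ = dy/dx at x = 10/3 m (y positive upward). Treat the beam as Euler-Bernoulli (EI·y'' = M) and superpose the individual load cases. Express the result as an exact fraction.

θ(10/3) = -1457/540000 rad

Load 1 — applied couple M₀=-20 kN·m at a=6 m (b=L-a=4):
  θ_1 = (M₀x²/(2L)+C₁)/EI  [x≤a] with C₁=M₀(3b²-L²)/(6L)=52/3 = ((-20)·(10/3)²/(2·10)+(52/3))/20000 = 7/22500 rad
Load 2 — uniform load w=3 kN/m over full span:
  θ_2 = -w(L³-6Lx²+4x³)/(24EI) = -3·(10³-6·10·(10/3)²+4·(10/3)³)/(24·20000) = -13/4320 rad
Superposition: θ = Σ θ_i = -1457/540000 rad ≈ -0.002698 rad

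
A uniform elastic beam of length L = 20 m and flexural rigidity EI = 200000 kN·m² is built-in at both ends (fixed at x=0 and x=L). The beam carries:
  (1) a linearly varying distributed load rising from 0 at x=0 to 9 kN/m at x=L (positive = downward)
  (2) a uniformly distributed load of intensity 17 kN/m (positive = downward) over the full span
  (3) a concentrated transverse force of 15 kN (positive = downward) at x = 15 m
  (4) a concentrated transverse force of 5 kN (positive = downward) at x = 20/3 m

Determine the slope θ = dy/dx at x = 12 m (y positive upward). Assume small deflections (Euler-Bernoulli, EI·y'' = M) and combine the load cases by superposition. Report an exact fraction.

θ(12) = 476/140625 rad

Load 1 — triangular load w₀=9 kN/m (0→w₀ over full span):
  θ_1 = -w₀(2x(L-x)(L-2x)(x+2L)+x²(L-x)²)/(120LEI) = -9·(2·12·(20-12)·(20-2·12)·(12+2·20)+12²·(20-12)²)/(120·20·200000) = 9/15625 rad
Load 2 — uniform load w=17 kN/m over full span:
  θ_2 = -wx(L-x)(L-2x)/(12EI) = -17·12·(20-12)·(20-2·12)/(12·200000) = 17/6250 rad
Load 3 — point force P=15 kN at a=15 m (b=L-a=5):
  θ_3 = -Pb²x(2aL-(3a+b)x)/(2L³EI)  [x≤a] = -15·5²·12·(2·15·20-(3·15+5)·12)/(2·20³·200000) = 0 rad
Load 4 — point force P=5 kN at a=20/3 m (b=L-a=40/3):
  θ_4 = Pa²(L-x)(2bL-(3b+a)(L-x))/(2L³EI)  [x>a] = 5·(20/3)²·(20-12)·(2·(40/3)·20-(3·(40/3)+(20/3))·(20-12))/(2·20³·200000) = 1/11250 rad
Superposition: θ = Σ θ_i = 476/140625 rad ≈ 0.003385 rad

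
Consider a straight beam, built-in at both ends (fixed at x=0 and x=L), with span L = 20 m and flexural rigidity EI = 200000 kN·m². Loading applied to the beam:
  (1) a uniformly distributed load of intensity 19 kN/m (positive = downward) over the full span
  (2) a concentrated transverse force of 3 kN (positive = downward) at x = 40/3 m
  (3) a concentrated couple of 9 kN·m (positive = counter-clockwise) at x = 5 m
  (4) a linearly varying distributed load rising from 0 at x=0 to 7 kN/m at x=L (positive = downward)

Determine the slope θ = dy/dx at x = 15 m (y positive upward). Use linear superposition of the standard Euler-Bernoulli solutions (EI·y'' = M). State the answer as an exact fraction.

θ(15) = 54553/7680000 rad

Load 1 — uniform load w=19 kN/m over full span:
  θ_1 = -wx(L-x)(L-2x)/(12EI) = -19·15·(20-15)·(20-2·15)/(12·200000) = 19/3200 rad
Load 2 — point force P=3 kN at a=40/3 m (b=L-a=20/3):
  θ_2 = Pa²(L-x)(2bL-(3b+a)(L-x))/(2L³EI)  [x>a] = 3·(40/3)²·(20-15)·(2·(20/3)·20-(3·(20/3)+(40/3))·(20-15))/(2·20³·200000) = 1/12000 rad
Load 3 — applied couple M₀=9 kN·m at a=5 m (b=L-a=15):
  θ_3 = (R_Ax²/2 - M_Ax - M₀(x-a))/EI  [x>a] with R_A=81/160, M_A=-27/16 = ((81/160)·15²/2 - (-27/16)·15 - 9·(15-5))/200000 = -99/2560000 rad
Load 4 — triangular load w₀=7 kN/m (0→w₀ over full span):
  θ_4 = -w₀(2x(L-x)(L-2x)(x+2L)+x²(L-x)²)/(120LEI) = -7·(2·15·(20-15)·(20-2·15)·(15+2·20)+15²·(20-15)²)/(120·20·200000) = 287/256000 rad
Superposition: θ = Σ θ_i = 54553/7680000 rad ≈ 0.007103 rad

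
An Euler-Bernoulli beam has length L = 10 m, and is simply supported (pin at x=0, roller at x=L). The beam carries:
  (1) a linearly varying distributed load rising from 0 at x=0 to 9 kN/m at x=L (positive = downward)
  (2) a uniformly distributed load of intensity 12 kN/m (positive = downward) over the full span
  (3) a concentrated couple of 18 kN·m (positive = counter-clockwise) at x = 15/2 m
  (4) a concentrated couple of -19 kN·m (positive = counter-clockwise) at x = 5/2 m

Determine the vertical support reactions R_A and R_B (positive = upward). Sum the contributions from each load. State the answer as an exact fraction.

Load 1 — triangular load w₀=9 kN/m (0→w₀ over full span):
  R_A = w₀L/6 = 9·10/6 = 15 kN
  R_B = w₀L/3 = 9·10/3 = 30 kN
Load 2 — uniform load w=12 kN/m over full span:
  R_A = wL/2 = 12·10/2 = 60 kN
  R_B = wL/2 = 12·10/2 = 60 kN
Load 3 — applied couple M₀=18 kN·m at a=15/2 m (b=L-a=5/2):
  R_A = M₀/L = 18/10 = 9/5 kN
  R_B = -M₀/L = -18/10 = -9/5 kN
Load 4 — applied couple M₀=-19 kN·m at a=5/2 m (b=L-a=15/2):
  R_A = M₀/L = (-19)/10 = -19/10 kN
  R_B = -M₀/L = -(-19)/10 = 19/10 kN
Superposition: R_A = 749/10 kN, R_B = 901/10 kN

R_A = 749/10 kN, R_B = 901/10 kN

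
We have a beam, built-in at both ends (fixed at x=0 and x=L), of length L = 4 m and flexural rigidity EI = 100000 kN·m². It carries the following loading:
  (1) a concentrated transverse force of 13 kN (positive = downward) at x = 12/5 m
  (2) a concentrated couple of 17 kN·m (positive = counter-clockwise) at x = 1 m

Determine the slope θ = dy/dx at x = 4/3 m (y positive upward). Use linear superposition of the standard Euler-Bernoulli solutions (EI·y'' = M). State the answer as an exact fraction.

Load 1 — point force P=13 kN at a=12/5 m (b=L-a=8/5):
  θ_1 = -Pb²x(2aL-(3a+b)x)/(2L³EI)  [x≤a] = -13·(8/5)²·(4/3)·(2·(12/5)·4-(3·(12/5)+(8/5))·(4/3))/(2·4³·100000) = -91/3515625 rad
Load 2 — applied couple M₀=17 kN·m at a=1 m (b=L-a=3):
  θ_2 = (R_Ax²/2 - M_Ax - M₀(x-a))/EI  [x>a] with R_A=153/32, M_A=-51/16 = ((153/32)·(4/3)²/2 - (-51/16)·(4/3) - 17·((4/3)-1))/100000 = 17/600000 rad
Superposition: θ = Σ θ_i = 551/225000000 rad ≈ 0.000002 rad

θ(4/3) = 551/225000000 rad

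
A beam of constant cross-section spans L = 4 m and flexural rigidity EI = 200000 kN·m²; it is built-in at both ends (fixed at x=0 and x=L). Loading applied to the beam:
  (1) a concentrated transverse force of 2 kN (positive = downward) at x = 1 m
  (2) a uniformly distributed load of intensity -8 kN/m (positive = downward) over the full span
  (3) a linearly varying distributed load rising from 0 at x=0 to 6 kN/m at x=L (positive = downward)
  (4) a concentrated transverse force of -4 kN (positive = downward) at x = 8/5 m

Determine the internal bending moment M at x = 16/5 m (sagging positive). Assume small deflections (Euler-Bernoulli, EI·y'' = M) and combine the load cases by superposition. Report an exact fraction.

M(16/5) = 12589/15000 kN·m

Load 1 — point force P=2 kN at a=1 m (b=L-a=3):
  M_1 = Pa²(a+3b)(L-x)/L³ - Pa²b/L²  [x>a] = 2·1²·(1+3·3)·(4-(16/5))/4³ - 2·1²·3/4² = -1/8 kN·m
Load 2 — uniform load w=-8 kN/m over full span:
  M_2 = wLx/2 - wL²/12 - wx²/2 = (-8)·4·(16/5)/2 - (-8)·4²/12 - (-8)·(16/5)²/2 = 32/75 kN·m
Load 3 — triangular load w₀=6 kN/m (0→w₀ over full span):
  M_3 = 3w₀Lx/20 - w₀L²/30 - w₀x³/(6L) = 3·6·4·(16/5)/20 - 6·4²/30 - 6·(16/5)³/(6·4) = 16/125 kN·m
Load 4 — point force P=-4 kN at a=8/5 m (b=L-a=12/5):
  M_4 = Pa²(a+3b)(L-x)/L³ - Pa²b/L²  [x>a] = (-4)·(8/5)²·((8/5)+3·(12/5))·(4-(16/5))/4³ - (-4)·(8/5)²·(12/5)/4² = 256/625 kN·m
Superposition: M = Σ M_i = 12589/15000 kN·m ≈ 0.839267 kN·m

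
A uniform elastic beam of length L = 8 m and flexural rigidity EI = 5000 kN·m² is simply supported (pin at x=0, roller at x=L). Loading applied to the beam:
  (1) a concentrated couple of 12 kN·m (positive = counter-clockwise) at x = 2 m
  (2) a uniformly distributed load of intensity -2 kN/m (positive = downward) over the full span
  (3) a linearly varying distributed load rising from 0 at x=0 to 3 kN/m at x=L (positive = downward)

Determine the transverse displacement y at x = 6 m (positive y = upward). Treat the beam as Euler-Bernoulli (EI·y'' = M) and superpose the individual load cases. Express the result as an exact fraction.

Load 1 — applied couple M₀=12 kN·m at a=2 m (b=L-a=6):
  y_1 = (M₀x³/(6L)-M₀(x-a)²/2+C₁x)/EI  [x>a] with C₁=M₀(3b²-L²)/(6L)=11 = (12·6³/(6·8)-12·(6-2)²/2+11·6)/5000 = 3/625 m
Load 2 — uniform load w=-2 kN/m over full span:
  y_2 = -wx(L³-2Lx²+x³)/(24EI) = -(-2)·6·(8³-2·8·6²+6³)/(24·5000) = 19/1250 m
Load 3 — triangular load w₀=3 kN/m (0→w₀ over full span):
  y_3 = -w₀x(7L⁴-10L²x²+3x⁴)/(360LEI) = -3·6·(7·8⁴-10·8²·6²+3·6⁴)/(360·8·5000) = -119/10000 m
Superposition: y = Σ y_i = 81/10000 m ≈ 0.008100 m

y(6) = 81/10000 m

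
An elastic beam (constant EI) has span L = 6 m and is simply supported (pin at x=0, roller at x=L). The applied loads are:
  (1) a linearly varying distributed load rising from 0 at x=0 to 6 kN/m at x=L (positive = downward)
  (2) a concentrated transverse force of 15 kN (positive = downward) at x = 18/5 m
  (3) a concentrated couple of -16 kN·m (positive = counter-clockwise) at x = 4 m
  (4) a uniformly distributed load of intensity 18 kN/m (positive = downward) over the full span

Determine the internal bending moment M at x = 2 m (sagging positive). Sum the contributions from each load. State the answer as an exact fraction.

Load 1 — triangular load w₀=6 kN/m (0→w₀ over full span):
  M_1 = w₀Lx/6 - w₀x³/(6L) = 6·6·2/6 - 6·2³/(6·6) = 32/3 kN·m
Load 2 — point force P=15 kN at a=18/5 m (b=L-a=12/5):
  M_2 = Pbx/L  [x≤a] = 15·(12/5)·2/6 = 12 kN·m
Load 3 — applied couple M₀=-16 kN·m at a=4 m (b=L-a=2):
  M_3 = M₀x/L  [x≤a] = (-16)·2/6 = -16/3 kN·m
Load 4 — uniform load w=18 kN/m over full span:
  M_4 = wx(L-x)/2 = 18·2·(6-2)/2 = 72 kN·m
Superposition: M = Σ M_i = 268/3 kN·m ≈ 89.333333 kN·m

M(2) = 268/3 kN·m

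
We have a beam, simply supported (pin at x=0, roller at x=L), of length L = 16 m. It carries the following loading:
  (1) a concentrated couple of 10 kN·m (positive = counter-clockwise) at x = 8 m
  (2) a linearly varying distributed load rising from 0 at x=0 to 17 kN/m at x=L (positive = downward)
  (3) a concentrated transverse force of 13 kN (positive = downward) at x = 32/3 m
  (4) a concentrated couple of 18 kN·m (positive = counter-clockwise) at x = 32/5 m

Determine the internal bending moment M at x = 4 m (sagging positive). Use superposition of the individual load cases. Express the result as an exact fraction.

M(4) = 583/3 kN·m

Load 1 — applied couple M₀=10 kN·m at a=8 m (b=L-a=8):
  M_1 = M₀x/L  [x≤a] = 10·4/16 = 5/2 kN·m
Load 2 — triangular load w₀=17 kN/m (0→w₀ over full span):
  M_2 = w₀Lx/6 - w₀x³/(6L) = 17·16·4/6 - 17·4³/(6·16) = 170 kN·m
Load 3 — point force P=13 kN at a=32/3 m (b=L-a=16/3):
  M_3 = Pbx/L  [x≤a] = 13·(16/3)·4/16 = 52/3 kN·m
Load 4 — applied couple M₀=18 kN·m at a=32/5 m (b=L-a=48/5):
  M_4 = M₀x/L  [x≤a] = 18·4/16 = 9/2 kN·m
Superposition: M = Σ M_i = 583/3 kN·m ≈ 194.333333 kN·m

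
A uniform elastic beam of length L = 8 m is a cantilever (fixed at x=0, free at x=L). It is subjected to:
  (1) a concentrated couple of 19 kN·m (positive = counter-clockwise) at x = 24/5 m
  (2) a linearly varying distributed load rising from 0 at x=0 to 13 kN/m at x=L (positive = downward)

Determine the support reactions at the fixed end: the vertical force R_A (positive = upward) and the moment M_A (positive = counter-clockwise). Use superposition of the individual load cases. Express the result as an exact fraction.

R_A = 52 kN, M_A = 775/3 kN·m

Load 1 — applied couple M₀=19 kN·m at a=24/5 m (b=L-a=16/5):
  R_A = 0 kN
  M_A = -M₀ = -19 kN·m
Load 2 — triangular load w₀=13 kN/m (0→w₀ over full span):
  R_A = w₀L/2 = 13·8/2 = 52 kN
  M_A = w₀L²/3 = 13·8²/3 = 832/3 kN·m
Superposition: R_A = 52 kN, M_A = 775/3 kN·m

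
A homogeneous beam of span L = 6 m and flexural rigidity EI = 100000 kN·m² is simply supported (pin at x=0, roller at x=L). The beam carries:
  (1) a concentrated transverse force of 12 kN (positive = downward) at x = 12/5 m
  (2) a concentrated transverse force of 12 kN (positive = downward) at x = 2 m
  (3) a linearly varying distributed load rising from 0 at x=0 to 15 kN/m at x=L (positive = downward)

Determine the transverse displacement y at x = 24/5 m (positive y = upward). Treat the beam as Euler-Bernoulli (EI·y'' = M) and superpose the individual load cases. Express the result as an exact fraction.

Load 1 — point force P=12 kN at a=12/5 m (b=L-a=18/5):
  y_1 = -Pa(L-x)(2Lx-a²-x²)/(6LEI)  [x>a] = -12·(12/5)·(6-(24/5))·(2·6·(24/5)-(12/5)²-(24/5)²)/(6·6·100000) = -108/390625 m
Load 2 — point force P=12 kN at a=2 m (b=L-a=4):
  y_2 = -Pa(L-x)(2Lx-a²-x²)/(6LEI)  [x>a] = -12·2·(6-(24/5))·(2·6·(24/5)-2²-(24/5)²)/(6·6·100000) = -191/781250 m
Load 3 — triangular load w₀=15 kN/m (0→w₀ over full span):
  y_3 = -w₀x(7L⁴-10L²x²+3x⁴)/(360LEI) = -15·(24/5)·(7·6⁴-10·6²·(24/5)²+3·(24/5)⁴)/(360·6·100000) = -30861/39062500 m
Superposition: y = Σ y_i = -51211/39062500 m ≈ -0.001311 m

y(24/5) = -51211/39062500 m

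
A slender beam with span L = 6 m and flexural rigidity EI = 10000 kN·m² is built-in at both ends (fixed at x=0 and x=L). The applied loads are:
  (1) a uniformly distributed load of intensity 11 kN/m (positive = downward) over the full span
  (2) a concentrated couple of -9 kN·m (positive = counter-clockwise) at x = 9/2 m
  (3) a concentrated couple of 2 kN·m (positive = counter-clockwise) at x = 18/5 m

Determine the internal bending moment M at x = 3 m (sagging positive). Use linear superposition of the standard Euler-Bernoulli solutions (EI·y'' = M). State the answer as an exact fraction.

Load 1 — uniform load w=11 kN/m over full span:
  M_1 = wLx/2 - wL²/12 - wx²/2 = 11·6·3/2 - 11·6²/12 - 11·3²/2 = 33/2 kN·m
Load 2 — applied couple M₀=-9 kN·m at a=9/2 m (b=L-a=3/2):
  M_2 = R_Ax - M_A  [x≤a] with R_A=-27/16, M_A=-45/16 = (-27/16)·3 - (-45/16) = -9/4 kN·m
Load 3 — applied couple M₀=2 kN·m at a=18/5 m (b=L-a=12/5):
  M_3 = R_Ax - M_A  [x≤a] with R_A=12/25, M_A=16/25 = (12/25)·3 - (16/25) = 4/5 kN·m
Superposition: M = Σ M_i = 301/20 kN·m ≈ 15.050000 kN·m

M(3) = 301/20 kN·m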